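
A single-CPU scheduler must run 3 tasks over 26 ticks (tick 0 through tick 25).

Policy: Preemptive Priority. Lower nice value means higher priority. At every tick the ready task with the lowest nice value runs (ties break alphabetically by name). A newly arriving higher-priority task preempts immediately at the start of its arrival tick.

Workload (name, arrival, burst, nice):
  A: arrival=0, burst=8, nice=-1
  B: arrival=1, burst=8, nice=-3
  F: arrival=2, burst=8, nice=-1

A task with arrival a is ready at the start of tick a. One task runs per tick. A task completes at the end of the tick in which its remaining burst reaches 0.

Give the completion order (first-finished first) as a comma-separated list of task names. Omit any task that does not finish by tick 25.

t=0: ready={A} → run A
t=1: ready={A,B} → run B
t=2: ready={A,B,F} → run B
t=3: ready={A,B,F} → run B
t=4: ready={A,B,F} → run B
t=5: ready={A,B,F} → run B
t=6: ready={A,B,F} → run B
t=7: ready={A,B,F} → run B
t=8: ready={A,B,F} → run B
t=9: ready={A,F} → run A
t=10: ready={A,F} → run A
t=11: ready={A,F} → run A
t=12: ready={A,F} → run A
t=13: ready={A,F} → run A
t=14: ready={A,F} → run A
t=15: ready={A,F} → run A
t=16: ready={F} → run F
t=17: ready={F} → run F
t=18: ready={F} → run F
t=19: ready={F} → run F
t=20: ready={F} → run F
t=21: ready={F} → run F
t=22: ready={F} → run F
t=23: ready={F} → run F
t=24: (idle)
t=25: (idle)

completion order = B, A, F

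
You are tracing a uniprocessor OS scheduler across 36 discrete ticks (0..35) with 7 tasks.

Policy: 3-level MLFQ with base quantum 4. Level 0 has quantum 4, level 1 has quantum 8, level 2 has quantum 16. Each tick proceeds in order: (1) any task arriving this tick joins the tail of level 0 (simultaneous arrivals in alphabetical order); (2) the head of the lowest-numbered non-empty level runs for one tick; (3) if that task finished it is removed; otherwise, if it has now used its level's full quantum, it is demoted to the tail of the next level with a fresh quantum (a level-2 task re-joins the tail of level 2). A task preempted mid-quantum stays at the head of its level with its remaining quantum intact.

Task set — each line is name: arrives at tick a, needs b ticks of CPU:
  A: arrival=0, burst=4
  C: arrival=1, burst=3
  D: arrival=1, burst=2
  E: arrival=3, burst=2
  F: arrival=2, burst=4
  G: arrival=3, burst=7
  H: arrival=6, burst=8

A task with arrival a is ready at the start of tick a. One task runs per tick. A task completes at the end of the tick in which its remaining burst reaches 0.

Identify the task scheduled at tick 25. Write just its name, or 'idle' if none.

running at tick 25 = G

t=0: L0/L1/L2 = A/-/- → run A
t=1: L0/L1/L2 = ACD/-/- → run A
t=2: L0/L1/L2 = ACDF/-/- → run A
t=3: L0/L1/L2 = ACDFEG/-/- → run A
t=4: L0/L1/L2 = CDFEG/-/- → run C
t=5: L0/L1/L2 = CDFEG/-/- → run C
t=6: L0/L1/L2 = CDFEGH/-/- → run C
t=7: L0/L1/L2 = DFEGH/-/- → run D
t=8: L0/L1/L2 = DFEGH/-/- → run D
t=9: L0/L1/L2 = FEGH/-/- → run F
t=10: L0/L1/L2 = FEGH/-/- → run F
t=11: L0/L1/L2 = FEGH/-/- → run F
t=12: L0/L1/L2 = FEGH/-/- → run F
t=13: L0/L1/L2 = EGH/-/- → run E
t=14: L0/L1/L2 = EGH/-/- → run E
t=15: L0/L1/L2 = GH/-/- → run G
t=16: L0/L1/L2 = GH/-/- → run G
t=17: L0/L1/L2 = GH/-/- → run G
t=18: L0/L1/L2 = GH/-/- → run G
t=19: L0/L1/L2 = H/G/- → run H
t=20: L0/L1/L2 = H/G/- → run H
t=21: L0/L1/L2 = H/G/- → run H
t=22: L0/L1/L2 = H/G/- → run H
t=23: L0/L1/L2 = -/GH/- → run G
t=24: L0/L1/L2 = -/GH/- → run G
t=25: L0/L1/L2 = -/GH/- → run G
t=26: L0/L1/L2 = -/H/- → run H
t=27: L0/L1/L2 = -/H/- → run H
t=28: L0/L1/L2 = -/H/- → run H
t=29: L0/L1/L2 = -/H/- → run H
t=30: (idle)
t=31: (idle)
t=32: (idle)
t=33: (idle)
t=34: (idle)
t=35: (idle)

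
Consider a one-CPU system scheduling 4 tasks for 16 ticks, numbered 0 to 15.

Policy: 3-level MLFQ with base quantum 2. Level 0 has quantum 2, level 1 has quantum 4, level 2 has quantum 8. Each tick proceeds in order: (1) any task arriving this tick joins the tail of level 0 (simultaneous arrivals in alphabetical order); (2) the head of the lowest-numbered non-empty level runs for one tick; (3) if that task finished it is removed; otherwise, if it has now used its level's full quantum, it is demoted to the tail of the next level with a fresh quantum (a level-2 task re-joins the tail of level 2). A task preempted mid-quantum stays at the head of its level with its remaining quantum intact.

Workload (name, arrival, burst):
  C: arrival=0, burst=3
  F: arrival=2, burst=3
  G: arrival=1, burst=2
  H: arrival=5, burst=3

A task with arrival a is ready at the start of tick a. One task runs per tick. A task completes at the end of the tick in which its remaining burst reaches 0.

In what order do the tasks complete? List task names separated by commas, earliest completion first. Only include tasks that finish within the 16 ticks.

completion order = G, C, F, H

t=0: L0/L1/L2 = C/-/- → run C
t=1: L0/L1/L2 = CG/-/- → run C
t=2: L0/L1/L2 = GF/C/- → run G
t=3: L0/L1/L2 = GF/C/- → run G
t=4: L0/L1/L2 = F/C/- → run F
t=5: L0/L1/L2 = FH/C/- → run F
t=6: L0/L1/L2 = H/CF/- → run H
t=7: L0/L1/L2 = H/CF/- → run H
t=8: L0/L1/L2 = -/CFH/- → run C
t=9: L0/L1/L2 = -/FH/- → run F
t=10: L0/L1/L2 = -/H/- → run H
t=11: (idle)
t=12: (idle)
t=13: (idle)
t=14: (idle)
t=15: (idle)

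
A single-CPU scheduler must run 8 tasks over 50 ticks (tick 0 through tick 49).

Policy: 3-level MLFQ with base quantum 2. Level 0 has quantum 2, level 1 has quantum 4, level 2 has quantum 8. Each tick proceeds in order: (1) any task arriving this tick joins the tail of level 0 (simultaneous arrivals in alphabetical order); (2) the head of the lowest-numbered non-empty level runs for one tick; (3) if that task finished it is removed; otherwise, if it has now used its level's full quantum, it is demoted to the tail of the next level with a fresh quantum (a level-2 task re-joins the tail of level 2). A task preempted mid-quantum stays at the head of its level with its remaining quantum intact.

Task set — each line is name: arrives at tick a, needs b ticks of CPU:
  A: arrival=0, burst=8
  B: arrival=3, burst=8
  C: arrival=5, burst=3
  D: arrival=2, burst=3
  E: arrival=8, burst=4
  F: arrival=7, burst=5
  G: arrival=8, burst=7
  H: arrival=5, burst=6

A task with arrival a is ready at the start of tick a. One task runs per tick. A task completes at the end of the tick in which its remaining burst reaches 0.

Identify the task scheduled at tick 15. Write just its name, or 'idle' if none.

t=0: L0/L1/L2 = A/-/- → run A
t=1: L0/L1/L2 = A/-/- → run A
t=2: L0/L1/L2 = D/A/- → run D
t=3: L0/L1/L2 = DB/A/- → run D
t=4: L0/L1/L2 = B/AD/- → run B
t=5: L0/L1/L2 = BCH/AD/- → run B
t=6: L0/L1/L2 = CH/ADB/- → run C
t=7: L0/L1/L2 = CHF/ADB/- → run C
t=8: L0/L1/L2 = HFEG/ADBC/- → run H
t=9: L0/L1/L2 = HFEG/ADBC/- → run H
t=10: L0/L1/L2 = FEG/ADBCH/- → run F
t=11: L0/L1/L2 = FEG/ADBCH/- → run F
t=12: L0/L1/L2 = EG/ADBCHF/- → run E
t=13: L0/L1/L2 = EG/ADBCHF/- → run E
t=14: L0/L1/L2 = G/ADBCHFE/- → run G
t=15: L0/L1/L2 = G/ADBCHFE/- → run G
t=16: L0/L1/L2 = -/ADBCHFEG/- → run A
t=17: L0/L1/L2 = -/ADBCHFEG/- → run A
t=18: L0/L1/L2 = -/ADBCHFEG/- → run A
t=19: L0/L1/L2 = -/ADBCHFEG/- → run A
t=20: L0/L1/L2 = -/DBCHFEG/A → run D
t=21: L0/L1/L2 = -/BCHFEG/A → run B
t=22: L0/L1/L2 = -/BCHFEG/A → run B
t=23: L0/L1/L2 = -/BCHFEG/A → run B
t=24: L0/L1/L2 = -/BCHFEG/A → run B
t=25: L0/L1/L2 = -/CHFEG/AB → run C
t=26: L0/L1/L2 = -/HFEG/AB → run H
t=27: L0/L1/L2 = -/HFEG/AB → run H
t=28: L0/L1/L2 = -/HFEG/AB → run H
t=29: L0/L1/L2 = -/HFEG/AB → run H
t=30: L0/L1/L2 = -/FEG/AB → run F
t=31: L0/L1/L2 = -/FEG/AB → run F
t=32: L0/L1/L2 = -/FEG/AB → run F
t=33: L0/L1/L2 = -/EG/AB → run E
t=34: L0/L1/L2 = -/EG/AB → run E
t=35: L0/L1/L2 = -/G/AB → run G
t=36: L0/L1/L2 = -/G/AB → run G
t=37: L0/L1/L2 = -/G/AB → run G
t=38: L0/L1/L2 = -/G/AB → run G
t=39: L0/L1/L2 = -/-/ABG → run A
t=40: L0/L1/L2 = -/-/ABG → run A
t=41: L0/L1/L2 = -/-/BG → run B
t=42: L0/L1/L2 = -/-/BG → run B
t=43: L0/L1/L2 = -/-/G → run G
t=44: (idle)
t=45: (idle)
t=46: (idle)
t=47: (idle)
t=48: (idle)
t=49: (idle)

running at tick 15 = G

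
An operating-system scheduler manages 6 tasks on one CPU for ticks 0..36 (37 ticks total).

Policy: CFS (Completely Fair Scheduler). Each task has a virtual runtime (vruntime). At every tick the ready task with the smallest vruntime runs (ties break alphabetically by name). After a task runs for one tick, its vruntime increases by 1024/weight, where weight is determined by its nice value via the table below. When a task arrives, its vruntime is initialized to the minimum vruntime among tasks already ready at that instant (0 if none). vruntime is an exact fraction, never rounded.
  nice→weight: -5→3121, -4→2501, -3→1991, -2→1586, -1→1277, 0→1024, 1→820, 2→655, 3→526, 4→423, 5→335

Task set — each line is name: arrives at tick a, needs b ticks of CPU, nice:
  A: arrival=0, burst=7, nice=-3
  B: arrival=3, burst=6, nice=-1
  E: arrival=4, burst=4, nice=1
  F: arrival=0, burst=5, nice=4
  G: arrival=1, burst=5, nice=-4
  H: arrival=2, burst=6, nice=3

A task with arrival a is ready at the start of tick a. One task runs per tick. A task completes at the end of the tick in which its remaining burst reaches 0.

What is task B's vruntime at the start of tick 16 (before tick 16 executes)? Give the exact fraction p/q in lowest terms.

t=0: vr[A=0 F=0] → run A
t=1: vr[A=1024/1991 F=0 G=0] → run F
t=2: vr[A=1024/1991 F=1024/423 G=0 H=0] → run G
t=3: vr[A=1024/1991 B=0 F=1024/423 G=1024/2501 H=0] → run B
t=4: vr[A=1024/1991 B=1024/1277 E=0 F=1024/423 G=1024/2501 H=0] → run E
t=5: vr[A=1024/1991 B=1024/1277 E=256/205 F=1024/423 G=1024/2501 H=0] → run H
t=6: vr[A=1024/1991 B=1024/1277 E=256/205 F=1024/423 G=1024/2501 H=512/263] → run G
t=7: vr[A=1024/1991 B=1024/1277 E=256/205 F=1024/423 G=2048/2501 H=512/263] → run A
t=8: vr[A=2048/1991 B=1024/1277 E=256/205 F=1024/423 G=2048/2501 H=512/263] → run B
t=9: vr[A=2048/1991 B=2048/1277 E=256/205 F=1024/423 G=2048/2501 H=512/263] → run G
t=10: vr[A=2048/1991 B=2048/1277 E=256/205 F=1024/423 G=3072/2501 H=512/263] → run A
t=11: vr[A=3072/1991 B=2048/1277 E=256/205 F=1024/423 G=3072/2501 H=512/263] → run G
t=12: vr[A=3072/1991 B=2048/1277 E=256/205 F=1024/423 G=4096/2501 H=512/263] → run E
t=13: vr[A=3072/1991 B=2048/1277 E=512/205 F=1024/423 G=4096/2501 H=512/263] → run A
t=14: vr[A=4096/1991 B=2048/1277 E=512/205 F=1024/423 G=4096/2501 H=512/263] → run B
t=15: vr[A=4096/1991 B=3072/1277 E=512/205 F=1024/423 G=4096/2501 H=512/263] → run G
t=16: vr[A=4096/1991 B=3072/1277 E=512/205 F=1024/423 H=512/263] → run H
t=17: vr[A=4096/1991 B=3072/1277 E=512/205 F=1024/423 H=1024/263] → run A
t=18: vr[A=5120/1991 B=3072/1277 E=512/205 F=1024/423 H=1024/263] → run B
t=19: vr[A=5120/1991 B=4096/1277 E=512/205 F=1024/423 H=1024/263] → run F
t=20: vr[A=5120/1991 B=4096/1277 E=512/205 F=2048/423 H=1024/263] → run E
t=21: vr[A=5120/1991 B=4096/1277 E=768/205 F=2048/423 H=1024/263] → run A
t=22: vr[A=6144/1991 B=4096/1277 E=768/205 F=2048/423 H=1024/263] → run A
t=23: vr[B=4096/1277 E=768/205 F=2048/423 H=1024/263] → run B
t=24: vr[B=5120/1277 E=768/205 F=2048/423 H=1024/263] → run E
t=25: vr[B=5120/1277 F=2048/423 H=1024/263] → run H
t=26: vr[B=5120/1277 F=2048/423 H=1536/263] → run B
t=27: vr[F=2048/423 H=1536/263] → run F
t=28: vr[F=1024/141 H=1536/263] → run H
t=29: vr[F=1024/141 H=2048/263] → run F
t=30: vr[F=4096/423 H=2048/263] → run H
t=31: vr[F=4096/423 H=2560/263] → run F
t=32: vr[H=2560/263] → run H
t=33: (idle)
t=34: (idle)
t=35: (idle)
t=36: (idle)

vruntime(B, start of tick 16) = 3072/1277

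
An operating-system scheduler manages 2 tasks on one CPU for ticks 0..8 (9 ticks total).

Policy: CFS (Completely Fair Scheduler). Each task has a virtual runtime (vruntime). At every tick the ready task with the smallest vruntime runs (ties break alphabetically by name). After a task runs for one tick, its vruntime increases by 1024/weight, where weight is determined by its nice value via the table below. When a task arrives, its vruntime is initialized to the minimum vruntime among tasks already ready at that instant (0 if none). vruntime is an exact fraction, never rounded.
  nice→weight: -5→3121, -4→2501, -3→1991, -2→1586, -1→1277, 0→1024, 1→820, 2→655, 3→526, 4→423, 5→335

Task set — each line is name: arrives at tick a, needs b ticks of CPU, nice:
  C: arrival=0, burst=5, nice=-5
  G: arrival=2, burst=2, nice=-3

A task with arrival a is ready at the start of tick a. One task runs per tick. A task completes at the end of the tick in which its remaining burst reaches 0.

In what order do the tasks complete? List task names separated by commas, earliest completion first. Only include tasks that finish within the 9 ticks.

completion order = G, C

t=0: vr[C=0] → run C
t=1: vr[C=1024/3121] → run C
t=2: vr[C=2048/3121 G=2048/3121] → run C
t=3: vr[C=3072/3121 G=2048/3121] → run G
t=4: vr[C=3072/3121 G=7273472/6213911] → run C
t=5: vr[C=4096/3121 G=7273472/6213911] → run G
t=6: vr[C=4096/3121] → run C
t=7: (idle)
t=8: (idle)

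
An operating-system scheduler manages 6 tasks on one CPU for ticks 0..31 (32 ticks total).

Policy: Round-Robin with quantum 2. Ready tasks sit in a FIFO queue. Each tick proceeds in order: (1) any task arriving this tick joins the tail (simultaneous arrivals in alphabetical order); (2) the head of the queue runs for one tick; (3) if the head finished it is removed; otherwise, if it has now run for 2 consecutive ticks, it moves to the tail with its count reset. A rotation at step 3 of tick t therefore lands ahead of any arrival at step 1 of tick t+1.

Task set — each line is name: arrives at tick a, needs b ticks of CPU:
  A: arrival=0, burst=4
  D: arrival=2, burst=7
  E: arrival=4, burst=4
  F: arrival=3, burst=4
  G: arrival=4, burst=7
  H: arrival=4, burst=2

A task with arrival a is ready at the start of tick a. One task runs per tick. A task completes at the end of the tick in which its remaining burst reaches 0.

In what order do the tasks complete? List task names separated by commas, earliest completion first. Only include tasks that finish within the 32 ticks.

completion order = A, H, F, E, D, G

t=0: queue=[A] q_used=0 → run A
t=1: queue=[A] q_used=1 → run A
t=2: queue=[A,D] q_used=0 → run A
t=3: queue=[A,D,F] q_used=1 → run A
t=4: queue=[D,F,E,G,H] q_used=0 → run D
t=5: queue=[D,F,E,G,H] q_used=1 → run D
t=6: queue=[F,E,G,H,D] q_used=0 → run F
t=7: queue=[F,E,G,H,D] q_used=1 → run F
t=8: queue=[E,G,H,D,F] q_used=0 → run E
t=9: queue=[E,G,H,D,F] q_used=1 → run E
t=10: queue=[G,H,D,F,E] q_used=0 → run G
t=11: queue=[G,H,D,F,E] q_used=1 → run G
t=12: queue=[H,D,F,E,G] q_used=0 → run H
t=13: queue=[H,D,F,E,G] q_used=1 → run H
t=14: queue=[D,F,E,G] q_used=0 → run D
t=15: queue=[D,F,E,G] q_used=1 → run D
t=16: queue=[F,E,G,D] q_used=0 → run F
t=17: queue=[F,E,G,D] q_used=1 → run F
t=18: queue=[E,G,D] q_used=0 → run E
t=19: queue=[E,G,D] q_used=1 → run E
t=20: queue=[G,D] q_used=0 → run G
t=21: queue=[G,D] q_used=1 → run G
t=22: queue=[D,G] q_used=0 → run D
t=23: queue=[D,G] q_used=1 → run D
t=24: queue=[G,D] q_used=0 → run G
t=25: queue=[G,D] q_used=1 → run G
t=26: queue=[D,G] q_used=0 → run D
t=27: queue=[G] q_used=0 → run G
t=28: (idle)
t=29: (idle)
t=30: (idle)
t=31: (idle)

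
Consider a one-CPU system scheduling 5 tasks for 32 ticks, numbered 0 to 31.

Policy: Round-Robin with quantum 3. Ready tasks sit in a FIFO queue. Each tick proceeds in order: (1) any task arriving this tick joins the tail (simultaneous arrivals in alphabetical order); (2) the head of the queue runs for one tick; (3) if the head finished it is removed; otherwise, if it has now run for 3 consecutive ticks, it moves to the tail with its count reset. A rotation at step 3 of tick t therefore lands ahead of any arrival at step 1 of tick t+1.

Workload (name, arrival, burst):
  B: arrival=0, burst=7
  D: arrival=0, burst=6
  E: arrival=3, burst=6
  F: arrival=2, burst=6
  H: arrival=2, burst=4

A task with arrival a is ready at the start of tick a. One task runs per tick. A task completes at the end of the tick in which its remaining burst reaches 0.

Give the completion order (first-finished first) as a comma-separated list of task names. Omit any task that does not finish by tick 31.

completion order = D, F, H, B, E

t=0: queue=[B,D] q_used=0 → run B
t=1: queue=[B,D] q_used=1 → run B
t=2: queue=[B,D,F,H] q_used=2 → run B
t=3: queue=[D,F,H,B,E] q_used=0 → run D
t=4: queue=[D,F,H,B,E] q_used=1 → run D
t=5: queue=[D,F,H,B,E] q_used=2 → run D
t=6: queue=[F,H,B,E,D] q_used=0 → run F
t=7: queue=[F,H,B,E,D] q_used=1 → run F
t=8: queue=[F,H,B,E,D] q_used=2 → run F
t=9: queue=[H,B,E,D,F] q_used=0 → run H
t=10: queue=[H,B,E,D,F] q_used=1 → run H
t=11: queue=[H,B,E,D,F] q_used=2 → run H
t=12: queue=[B,E,D,F,H] q_used=0 → run B
t=13: queue=[B,E,D,F,H] q_used=1 → run B
t=14: queue=[B,E,D,F,H] q_used=2 → run B
t=15: queue=[E,D,F,H,B] q_used=0 → run E
t=16: queue=[E,D,F,H,B] q_used=1 → run E
t=17: queue=[E,D,F,H,B] q_used=2 → run E
t=18: queue=[D,F,H,B,E] q_used=0 → run D
t=19: queue=[D,F,H,B,E] q_used=1 → run D
t=20: queue=[D,F,H,B,E] q_used=2 → run D
t=21: queue=[F,H,B,E] q_used=0 → run F
t=22: queue=[F,H,B,E] q_used=1 → run F
t=23: queue=[F,H,B,E] q_used=2 → run F
t=24: queue=[H,B,E] q_used=0 → run H
t=25: queue=[B,E] q_used=0 → run B
t=26: queue=[E] q_used=0 → run E
t=27: queue=[E] q_used=1 → run E
t=28: queue=[E] q_used=2 → run E
t=29: (idle)
t=30: (idle)
t=31: (idle)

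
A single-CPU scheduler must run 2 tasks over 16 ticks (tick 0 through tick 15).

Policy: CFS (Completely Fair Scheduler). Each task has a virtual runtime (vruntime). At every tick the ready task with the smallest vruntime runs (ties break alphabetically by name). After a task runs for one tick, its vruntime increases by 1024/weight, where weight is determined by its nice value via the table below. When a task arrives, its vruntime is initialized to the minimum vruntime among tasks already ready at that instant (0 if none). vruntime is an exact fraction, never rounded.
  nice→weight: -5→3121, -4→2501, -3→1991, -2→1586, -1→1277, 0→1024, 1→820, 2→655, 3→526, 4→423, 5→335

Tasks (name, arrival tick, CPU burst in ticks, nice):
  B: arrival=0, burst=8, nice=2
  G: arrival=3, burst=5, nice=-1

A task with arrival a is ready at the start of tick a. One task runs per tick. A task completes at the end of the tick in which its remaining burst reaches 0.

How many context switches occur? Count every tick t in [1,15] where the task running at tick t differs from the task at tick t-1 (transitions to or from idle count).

context switches = 7

t=0: vr[B=0] → run B
t=1: vr[B=1024/655] → run B
t=2: vr[B=2048/655] → run B
t=3: vr[B=3072/655 G=3072/655] → run B
t=4: vr[B=4096/655 G=3072/655] → run G
t=5: vr[B=4096/655 G=4593664/836435] → run G
t=6: vr[B=4096/655 G=5264384/836435] → run B
t=7: vr[B=1024/131 G=5264384/836435] → run G
t=8: vr[B=1024/131 G=5935104/836435] → run G
t=9: vr[B=1024/131 G=6605824/836435] → run B
t=10: vr[B=6144/655 G=6605824/836435] → run G
t=11: vr[B=6144/655] → run B
t=12: vr[B=7168/655] → run B
t=13: (idle)
t=14: (idle)
t=15: (idle)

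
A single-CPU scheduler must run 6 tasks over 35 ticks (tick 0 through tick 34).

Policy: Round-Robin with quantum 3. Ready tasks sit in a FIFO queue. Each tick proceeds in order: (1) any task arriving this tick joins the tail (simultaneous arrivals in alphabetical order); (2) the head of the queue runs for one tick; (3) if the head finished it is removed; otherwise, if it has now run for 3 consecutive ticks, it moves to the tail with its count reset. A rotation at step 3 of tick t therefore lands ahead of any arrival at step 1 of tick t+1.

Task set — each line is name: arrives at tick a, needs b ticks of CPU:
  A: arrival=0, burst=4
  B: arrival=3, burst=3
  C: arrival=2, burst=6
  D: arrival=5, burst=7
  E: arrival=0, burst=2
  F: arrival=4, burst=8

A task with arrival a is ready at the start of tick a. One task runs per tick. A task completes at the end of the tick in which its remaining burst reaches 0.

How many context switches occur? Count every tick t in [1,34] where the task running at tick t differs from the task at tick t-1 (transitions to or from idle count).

context switches = 12

t=0: queue=[A,E] q_used=0 → run A
t=1: queue=[A,E] q_used=1 → run A
t=2: queue=[A,E,C] q_used=2 → run A
t=3: queue=[E,C,A,B] q_used=0 → run E
t=4: queue=[E,C,A,B,F] q_used=1 → run E
t=5: queue=[C,A,B,F,D] q_used=0 → run C
t=6: queue=[C,A,B,F,D] q_used=1 → run C
t=7: queue=[C,A,B,F,D] q_used=2 → run C
t=8: queue=[A,B,F,D,C] q_used=0 → run A
t=9: queue=[B,F,D,C] q_used=0 → run B
t=10: queue=[B,F,D,C] q_used=1 → run B
t=11: queue=[B,F,D,C] q_used=2 → run B
t=12: queue=[F,D,C] q_used=0 → run F
t=13: queue=[F,D,C] q_used=1 → run F
t=14: queue=[F,D,C] q_used=2 → run F
t=15: queue=[D,C,F] q_used=0 → run D
t=16: queue=[D,C,F] q_used=1 → run D
t=17: queue=[D,C,F] q_used=2 → run D
t=18: queue=[C,F,D] q_used=0 → run C
t=19: queue=[C,F,D] q_used=1 → run C
t=20: queue=[C,F,D] q_used=2 → run C
t=21: queue=[F,D] q_used=0 → run F
t=22: queue=[F,D] q_used=1 → run F
t=23: queue=[F,D] q_used=2 → run F
t=24: queue=[D,F] q_used=0 → run D
t=25: queue=[D,F] q_used=1 → run D
t=26: queue=[D,F] q_used=2 → run D
t=27: queue=[F,D] q_used=0 → run F
t=28: queue=[F,D] q_used=1 → run F
t=29: queue=[D] q_used=0 → run D
t=30: (idle)
t=31: (idle)
t=32: (idle)
t=33: (idle)
t=34: (idle)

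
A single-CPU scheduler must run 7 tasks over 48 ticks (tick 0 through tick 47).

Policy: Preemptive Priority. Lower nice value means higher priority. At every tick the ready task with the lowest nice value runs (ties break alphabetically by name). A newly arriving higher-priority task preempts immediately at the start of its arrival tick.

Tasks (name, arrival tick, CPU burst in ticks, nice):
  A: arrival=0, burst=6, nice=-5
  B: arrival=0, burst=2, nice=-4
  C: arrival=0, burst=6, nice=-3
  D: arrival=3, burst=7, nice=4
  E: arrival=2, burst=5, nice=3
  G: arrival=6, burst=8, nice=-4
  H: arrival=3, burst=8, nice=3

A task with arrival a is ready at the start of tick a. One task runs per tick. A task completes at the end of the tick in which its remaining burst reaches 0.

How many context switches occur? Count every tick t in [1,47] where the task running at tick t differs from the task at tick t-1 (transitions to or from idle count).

context switches = 7

t=0: ready={A,B,C} → run A
t=1: ready={A,B,C} → run A
t=2: ready={A,B,C,E} → run A
t=3: ready={A,B,C,D,E,H} → run A
t=4: ready={A,B,C,D,E,H} → run A
t=5: ready={A,B,C,D,E,H} → run A
t=6: ready={B,C,D,E,G,H} → run B
t=7: ready={B,C,D,E,G,H} → run B
t=8: ready={C,D,E,G,H} → run G
t=9: ready={C,D,E,G,H} → run G
t=10: ready={C,D,E,G,H} → run G
t=11: ready={C,D,E,G,H} → run G
t=12: ready={C,D,E,G,H} → run G
t=13: ready={C,D,E,G,H} → run G
t=14: ready={C,D,E,G,H} → run G
t=15: ready={C,D,E,G,H} → run G
t=16: ready={C,D,E,H} → run C
t=17: ready={C,D,E,H} → run C
t=18: ready={C,D,E,H} → run C
t=19: ready={C,D,E,H} → run C
t=20: ready={C,D,E,H} → run C
t=21: ready={C,D,E,H} → run C
t=22: ready={D,E,H} → run E
t=23: ready={D,E,H} → run E
t=24: ready={D,E,H} → run E
t=25: ready={D,E,H} → run E
t=26: ready={D,E,H} → run E
t=27: ready={D,H} → run H
t=28: ready={D,H} → run H
t=29: ready={D,H} → run H
t=30: ready={D,H} → run H
t=31: ready={D,H} → run H
t=32: ready={D,H} → run H
t=33: ready={D,H} → run H
t=34: ready={D,H} → run H
t=35: ready={D} → run D
t=36: ready={D} → run D
t=37: ready={D} → run D
t=38: ready={D} → run D
t=39: ready={D} → run D
t=40: ready={D} → run D
t=41: ready={D} → run D
t=42: (idle)
t=43: (idle)
t=44: (idle)
t=45: (idle)
t=46: (idle)
t=47: (idle)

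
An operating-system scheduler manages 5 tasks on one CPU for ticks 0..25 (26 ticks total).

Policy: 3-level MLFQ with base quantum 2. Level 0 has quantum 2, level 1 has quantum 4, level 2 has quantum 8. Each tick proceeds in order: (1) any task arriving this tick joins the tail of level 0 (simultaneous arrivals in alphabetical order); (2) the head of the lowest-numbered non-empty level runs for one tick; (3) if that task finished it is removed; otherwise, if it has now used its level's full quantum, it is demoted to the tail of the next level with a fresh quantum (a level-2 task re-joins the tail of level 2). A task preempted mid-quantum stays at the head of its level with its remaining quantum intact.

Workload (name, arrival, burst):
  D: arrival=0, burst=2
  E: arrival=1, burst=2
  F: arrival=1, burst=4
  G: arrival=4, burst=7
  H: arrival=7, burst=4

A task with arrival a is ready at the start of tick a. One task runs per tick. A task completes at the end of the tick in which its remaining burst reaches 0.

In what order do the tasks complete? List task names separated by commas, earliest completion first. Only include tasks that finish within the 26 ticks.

t=0: L0/L1/L2 = D/-/- → run D
t=1: L0/L1/L2 = DEF/-/- → run D
t=2: L0/L1/L2 = EF/-/- → run E
t=3: L0/L1/L2 = EF/-/- → run E
t=4: L0/L1/L2 = FG/-/- → run F
t=5: L0/L1/L2 = FG/-/- → run F
t=6: L0/L1/L2 = G/F/- → run G
t=7: L0/L1/L2 = GH/F/- → run G
t=8: L0/L1/L2 = H/FG/- → run H
t=9: L0/L1/L2 = H/FG/- → run H
t=10: L0/L1/L2 = -/FGH/- → run F
t=11: L0/L1/L2 = -/FGH/- → run F
t=12: L0/L1/L2 = -/GH/- → run G
t=13: L0/L1/L2 = -/GH/- → run G
t=14: L0/L1/L2 = -/GH/- → run G
t=15: L0/L1/L2 = -/GH/- → run G
t=16: L0/L1/L2 = -/H/G → run H
t=17: L0/L1/L2 = -/H/G → run H
t=18: L0/L1/L2 = -/-/G → run G
t=19: (idle)
t=20: (idle)
t=21: (idle)
t=22: (idle)
t=23: (idle)
t=24: (idle)
t=25: (idle)

completion order = D, E, F, H, G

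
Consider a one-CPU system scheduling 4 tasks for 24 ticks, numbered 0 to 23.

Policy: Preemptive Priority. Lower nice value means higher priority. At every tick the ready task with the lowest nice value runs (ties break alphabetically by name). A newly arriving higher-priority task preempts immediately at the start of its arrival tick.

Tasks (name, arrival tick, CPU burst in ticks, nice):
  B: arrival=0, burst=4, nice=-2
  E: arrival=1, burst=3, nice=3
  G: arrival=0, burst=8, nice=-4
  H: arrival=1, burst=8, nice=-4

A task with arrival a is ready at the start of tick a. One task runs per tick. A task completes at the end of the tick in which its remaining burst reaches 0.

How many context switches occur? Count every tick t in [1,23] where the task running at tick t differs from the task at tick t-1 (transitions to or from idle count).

t=0: ready={B,G} → run G
t=1: ready={B,E,G,H} → run G
t=2: ready={B,E,G,H} → run G
t=3: ready={B,E,G,H} → run G
t=4: ready={B,E,G,H} → run G
t=5: ready={B,E,G,H} → run G
t=6: ready={B,E,G,H} → run G
t=7: ready={B,E,G,H} → run G
t=8: ready={B,E,H} → run H
t=9: ready={B,E,H} → run H
t=10: ready={B,E,H} → run H
t=11: ready={B,E,H} → run H
t=12: ready={B,E,H} → run H
t=13: ready={B,E,H} → run H
t=14: ready={B,E,H} → run H
t=15: ready={B,E,H} → run H
t=16: ready={B,E} → run B
t=17: ready={B,E} → run B
t=18: ready={B,E} → run B
t=19: ready={B,E} → run B
t=20: ready={E} → run E
t=21: ready={E} → run E
t=22: ready={E} → run E
t=23: (idle)

context switches = 4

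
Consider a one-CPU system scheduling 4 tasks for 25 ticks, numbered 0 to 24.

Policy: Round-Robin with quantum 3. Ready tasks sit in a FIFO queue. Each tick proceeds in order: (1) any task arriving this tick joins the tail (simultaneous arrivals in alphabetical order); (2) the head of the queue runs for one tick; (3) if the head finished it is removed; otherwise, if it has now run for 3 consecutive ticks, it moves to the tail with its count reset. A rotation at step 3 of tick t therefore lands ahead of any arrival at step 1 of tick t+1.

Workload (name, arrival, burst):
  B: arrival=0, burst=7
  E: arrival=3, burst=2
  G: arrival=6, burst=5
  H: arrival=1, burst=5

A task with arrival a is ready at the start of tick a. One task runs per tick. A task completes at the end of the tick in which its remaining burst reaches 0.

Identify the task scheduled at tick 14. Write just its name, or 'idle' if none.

running at tick 14 = G

t=0: queue=[B] q_used=0 → run B
t=1: queue=[B,H] q_used=1 → run B
t=2: queue=[B,H] q_used=2 → run B
t=3: queue=[H,B,E] q_used=0 → run H
t=4: queue=[H,B,E] q_used=1 → run H
t=5: queue=[H,B,E] q_used=2 → run H
t=6: queue=[B,E,H,G] q_used=0 → run B
t=7: queue=[B,E,H,G] q_used=1 → run B
t=8: queue=[B,E,H,G] q_used=2 → run B
t=9: queue=[E,H,G,B] q_used=0 → run E
t=10: queue=[E,H,G,B] q_used=1 → run E
t=11: queue=[H,G,B] q_used=0 → run H
t=12: queue=[H,G,B] q_used=1 → run H
t=13: queue=[G,B] q_used=0 → run G
t=14: queue=[G,B] q_used=1 → run G
t=15: queue=[G,B] q_used=2 → run G
t=16: queue=[B,G] q_used=0 → run B
t=17: queue=[G] q_used=0 → run G
t=18: queue=[G] q_used=1 → run G
t=19: (idle)
t=20: (idle)
t=21: (idle)
t=22: (idle)
t=23: (idle)
t=24: (idle)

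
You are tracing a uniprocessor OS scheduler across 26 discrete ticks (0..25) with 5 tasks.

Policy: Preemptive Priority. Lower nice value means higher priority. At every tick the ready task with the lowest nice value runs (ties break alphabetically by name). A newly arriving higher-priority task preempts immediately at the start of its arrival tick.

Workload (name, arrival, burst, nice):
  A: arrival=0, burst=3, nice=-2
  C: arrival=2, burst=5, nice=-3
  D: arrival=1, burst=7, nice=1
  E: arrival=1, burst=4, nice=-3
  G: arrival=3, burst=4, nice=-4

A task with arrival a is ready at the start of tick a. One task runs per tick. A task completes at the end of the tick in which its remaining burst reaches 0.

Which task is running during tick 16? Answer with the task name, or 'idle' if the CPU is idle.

t=0: ready={A} → run A
t=1: ready={A,D,E} → run E
t=2: ready={A,C,D,E} → run C
t=3: ready={A,C,D,E,G} → run G
t=4: ready={A,C,D,E,G} → run G
t=5: ready={A,C,D,E,G} → run G
t=6: ready={A,C,D,E,G} → run G
t=7: ready={A,C,D,E} → run C
t=8: ready={A,C,D,E} → run C
t=9: ready={A,C,D,E} → run C
t=10: ready={A,C,D,E} → run C
t=11: ready={A,D,E} → run E
t=12: ready={A,D,E} → run E
t=13: ready={A,D,E} → run E
t=14: ready={A,D} → run A
t=15: ready={A,D} → run A
t=16: ready={D} → run D
t=17: ready={D} → run D
t=18: ready={D} → run D
t=19: ready={D} → run D
t=20: ready={D} → run D
t=21: ready={D} → run D
t=22: ready={D} → run D
t=23: (idle)
t=24: (idle)
t=25: (idle)

running at tick 16 = D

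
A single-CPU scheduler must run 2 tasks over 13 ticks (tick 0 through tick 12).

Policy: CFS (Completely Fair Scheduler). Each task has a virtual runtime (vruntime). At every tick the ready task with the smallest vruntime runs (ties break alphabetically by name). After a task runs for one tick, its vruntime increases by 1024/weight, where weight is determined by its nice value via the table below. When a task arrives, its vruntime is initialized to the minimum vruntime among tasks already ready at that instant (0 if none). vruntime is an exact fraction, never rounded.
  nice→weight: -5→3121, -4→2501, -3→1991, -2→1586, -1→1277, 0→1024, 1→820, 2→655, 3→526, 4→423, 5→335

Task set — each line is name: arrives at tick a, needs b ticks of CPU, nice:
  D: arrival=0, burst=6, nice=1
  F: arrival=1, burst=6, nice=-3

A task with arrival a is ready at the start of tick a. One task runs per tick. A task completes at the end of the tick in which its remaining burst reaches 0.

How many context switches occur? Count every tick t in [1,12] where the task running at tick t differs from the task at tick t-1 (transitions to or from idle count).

t=0: vr[D=0] → run D
t=1: vr[D=256/205 F=256/205] → run D
t=2: vr[D=512/205 F=256/205] → run F
t=3: vr[D=512/205 F=719616/408155] → run F
t=4: vr[D=512/205 F=929536/408155] → run F
t=5: vr[D=512/205 F=1139456/408155] → run D
t=6: vr[D=768/205 F=1139456/408155] → run F
t=7: vr[D=768/205 F=1349376/408155] → run F
t=8: vr[D=768/205 F=1559296/408155] → run D
t=9: vr[D=1024/205 F=1559296/408155] → run F
t=10: vr[D=1024/205] → run D
t=11: vr[D=256/41] → run D
t=12: (idle)

context switches = 7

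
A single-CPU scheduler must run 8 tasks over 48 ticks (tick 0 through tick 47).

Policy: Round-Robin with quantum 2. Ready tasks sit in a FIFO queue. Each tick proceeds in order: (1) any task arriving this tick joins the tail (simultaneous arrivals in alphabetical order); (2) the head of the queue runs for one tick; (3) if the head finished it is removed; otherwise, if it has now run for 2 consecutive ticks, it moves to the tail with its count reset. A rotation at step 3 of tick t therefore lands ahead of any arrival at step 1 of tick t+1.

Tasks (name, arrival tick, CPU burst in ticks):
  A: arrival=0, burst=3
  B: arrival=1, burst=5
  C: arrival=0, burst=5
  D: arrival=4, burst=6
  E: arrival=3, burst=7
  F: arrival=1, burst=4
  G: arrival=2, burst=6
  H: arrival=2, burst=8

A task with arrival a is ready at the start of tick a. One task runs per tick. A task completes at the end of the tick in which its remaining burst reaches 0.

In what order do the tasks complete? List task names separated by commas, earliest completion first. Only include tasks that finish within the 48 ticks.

completion order = A, F, C, B, G, D, H, E

t=0: queue=[A,C] q_used=0 → run A
t=1: queue=[A,C,B,F] q_used=1 → run A
t=2: queue=[C,B,F,A,G,H] q_used=0 → run C
t=3: queue=[C,B,F,A,G,H,E] q_used=1 → run C
t=4: queue=[B,F,A,G,H,E,C,D] q_used=0 → run B
t=5: queue=[B,F,A,G,H,E,C,D] q_used=1 → run B
t=6: queue=[F,A,G,H,E,C,D,B] q_used=0 → run F
t=7: queue=[F,A,G,H,E,C,D,B] q_used=1 → run F
t=8: queue=[A,G,H,E,C,D,B,F] q_used=0 → run A
t=9: queue=[G,H,E,C,D,B,F] q_used=0 → run G
t=10: queue=[G,H,E,C,D,B,F] q_used=1 → run G
t=11: queue=[H,E,C,D,B,F,G] q_used=0 → run H
t=12: queue=[H,E,C,D,B,F,G] q_used=1 → run H
t=13: queue=[E,C,D,B,F,G,H] q_used=0 → run E
t=14: queue=[E,C,D,B,F,G,H] q_used=1 → run E
t=15: queue=[C,D,B,F,G,H,E] q_used=0 → run C
t=16: queue=[C,D,B,F,G,H,E] q_used=1 → run C
t=17: queue=[D,B,F,G,H,E,C] q_used=0 → run D
t=18: queue=[D,B,F,G,H,E,C] q_used=1 → run D
t=19: queue=[B,F,G,H,E,C,D] q_used=0 → run B
t=20: queue=[B,F,G,H,E,C,D] q_used=1 → run B
t=21: queue=[F,G,H,E,C,D,B] q_used=0 → run F
t=22: queue=[F,G,H,E,C,D,B] q_used=1 → run F
t=23: queue=[G,H,E,C,D,B] q_used=0 → run G
t=24: queue=[G,H,E,C,D,B] q_used=1 → run G
t=25: queue=[H,E,C,D,B,G] q_used=0 → run H
t=26: queue=[H,E,C,D,B,G] q_used=1 → run H
t=27: queue=[E,C,D,B,G,H] q_used=0 → run E
t=28: queue=[E,C,D,B,G,H] q_used=1 → run E
t=29: queue=[C,D,B,G,H,E] q_used=0 → run C
t=30: queue=[D,B,G,H,E] q_used=0 → run D
t=31: queue=[D,B,G,H,E] q_used=1 → run D
t=32: queue=[B,G,H,E,D] q_used=0 → run B
t=33: queue=[G,H,E,D] q_used=0 → run G
t=34: queue=[G,H,E,D] q_used=1 → run G
t=35: queue=[H,E,D] q_used=0 → run H
t=36: queue=[H,E,D] q_used=1 → run H
t=37: queue=[E,D,H] q_used=0 → run E
t=38: queue=[E,D,H] q_used=1 → run E
t=39: queue=[D,H,E] q_used=0 → run D
t=40: queue=[D,H,E] q_used=1 → run D
t=41: queue=[H,E] q_used=0 → run H
t=42: queue=[H,E] q_used=1 → run H
t=43: queue=[E] q_used=0 → run E
t=44: (idle)
t=45: (idle)
t=46: (idle)
t=47: (idle)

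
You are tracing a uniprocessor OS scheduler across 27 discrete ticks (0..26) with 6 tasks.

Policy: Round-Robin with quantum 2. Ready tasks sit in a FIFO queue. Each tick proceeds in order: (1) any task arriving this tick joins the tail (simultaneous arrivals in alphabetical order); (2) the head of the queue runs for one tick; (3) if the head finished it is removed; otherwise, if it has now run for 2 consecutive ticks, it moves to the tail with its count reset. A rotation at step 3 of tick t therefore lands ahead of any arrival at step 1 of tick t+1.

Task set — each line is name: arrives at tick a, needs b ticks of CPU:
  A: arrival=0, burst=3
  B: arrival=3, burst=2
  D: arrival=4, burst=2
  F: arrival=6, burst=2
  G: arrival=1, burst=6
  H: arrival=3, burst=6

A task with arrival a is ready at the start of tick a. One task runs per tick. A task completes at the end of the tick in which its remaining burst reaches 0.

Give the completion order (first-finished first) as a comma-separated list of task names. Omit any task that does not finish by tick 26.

t=0: queue=[A] q_used=0 → run A
t=1: queue=[A,G] q_used=1 → run A
t=2: queue=[G,A] q_used=0 → run G
t=3: queue=[G,A,B,H] q_used=1 → run G
t=4: queue=[A,B,H,G,D] q_used=0 → run A
t=5: queue=[B,H,G,D] q_used=0 → run B
t=6: queue=[B,H,G,D,F] q_used=1 → run B
t=7: queue=[H,G,D,F] q_used=0 → run H
t=8: queue=[H,G,D,F] q_used=1 → run H
t=9: queue=[G,D,F,H] q_used=0 → run G
t=10: queue=[G,D,F,H] q_used=1 → run G
t=11: queue=[D,F,H,G] q_used=0 → run D
t=12: queue=[D,F,H,G] q_used=1 → run D
t=13: queue=[F,H,G] q_used=0 → run F
t=14: queue=[F,H,G] q_used=1 → run F
t=15: queue=[H,G] q_used=0 → run H
t=16: queue=[H,G] q_used=1 → run H
t=17: queue=[G,H] q_used=0 → run G
t=18: queue=[G,H] q_used=1 → run G
t=19: queue=[H] q_used=0 → run H
t=20: queue=[H] q_used=1 → run H
t=21: (idle)
t=22: (idle)
t=23: (idle)
t=24: (idle)
t=25: (idle)
t=26: (idle)

completion order = A, B, D, F, G, H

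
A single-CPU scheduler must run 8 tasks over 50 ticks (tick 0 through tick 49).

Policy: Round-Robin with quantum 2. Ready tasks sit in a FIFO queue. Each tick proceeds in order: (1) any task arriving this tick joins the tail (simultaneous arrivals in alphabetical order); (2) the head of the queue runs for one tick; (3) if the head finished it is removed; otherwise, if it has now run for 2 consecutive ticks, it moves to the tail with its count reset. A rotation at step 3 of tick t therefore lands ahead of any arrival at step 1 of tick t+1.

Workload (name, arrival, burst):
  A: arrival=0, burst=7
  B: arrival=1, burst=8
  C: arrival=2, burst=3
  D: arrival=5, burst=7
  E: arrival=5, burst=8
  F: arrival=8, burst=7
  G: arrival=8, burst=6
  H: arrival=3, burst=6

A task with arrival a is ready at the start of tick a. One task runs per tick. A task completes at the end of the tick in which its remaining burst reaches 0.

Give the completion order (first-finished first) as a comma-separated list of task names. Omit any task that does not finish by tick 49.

completion order = C, A, H, B, G, D

t=0: queue=[A] q_used=0 → run A
t=1: queue=[A,B] q_used=1 → run A
t=2: queue=[B,A,C] q_used=0 → run B
t=3: queue=[B,A,C,H] q_used=1 → run B
t=4: queue=[A,C,H,B] q_used=0 → run A
t=5: queue=[A,C,H,B,D,E] q_used=1 → run A
t=6: queue=[C,H,B,D,E,A] q_used=0 → run C
t=7: queue=[C,H,B,D,E,A] q_used=1 → run C
t=8: queue=[H,B,D,E,A,C,F,G] q_used=0 → run H
t=9: queue=[H,B,D,E,A,C,F,G] q_used=1 → run H
t=10: queue=[B,D,E,A,C,F,G,H] q_used=0 → run B
t=11: queue=[B,D,E,A,C,F,G,H] q_used=1 → run B
t=12: queue=[D,E,A,C,F,G,H,B] q_used=0 → run D
t=13: queue=[D,E,A,C,F,G,H,B] q_used=1 → run D
t=14: queue=[E,A,C,F,G,H,B,D] q_used=0 → run E
t=15: queue=[E,A,C,F,G,H,B,D] q_used=1 → run E
t=16: queue=[A,C,F,G,H,B,D,E] q_used=0 → run A
t=17: queue=[A,C,F,G,H,B,D,E] q_used=1 → run A
t=18: queue=[C,F,G,H,B,D,E,A] q_used=0 → run C
t=19: queue=[F,G,H,B,D,E,A] q_used=0 → run F
t=20: queue=[F,G,H,B,D,E,A] q_used=1 → run F
t=21: queue=[G,H,B,D,E,A,F] q_used=0 → run G
t=22: queue=[G,H,B,D,E,A,F] q_used=1 → run G
t=23: queue=[H,B,D,E,A,F,G] q_used=0 → run H
t=24: queue=[H,B,D,E,A,F,G] q_used=1 → run H
t=25: queue=[B,D,E,A,F,G,H] q_used=0 → run B
t=26: queue=[B,D,E,A,F,G,H] q_used=1 → run B
t=27: queue=[D,E,A,F,G,H,B] q_used=0 → run D
t=28: queue=[D,E,A,F,G,H,B] q_used=1 → run D
t=29: queue=[E,A,F,G,H,B,D] q_used=0 → run E
t=30: queue=[E,A,F,G,H,B,D] q_used=1 → run E
t=31: queue=[A,F,G,H,B,D,E] q_used=0 → run A
t=32: queue=[F,G,H,B,D,E] q_used=0 → run F
t=33: queue=[F,G,H,B,D,E] q_used=1 → run F
t=34: queue=[G,H,B,D,E,F] q_used=0 → run G
t=35: queue=[G,H,B,D,E,F] q_used=1 → run G
t=36: queue=[H,B,D,E,F,G] q_used=0 → run H
t=37: queue=[H,B,D,E,F,G] q_used=1 → run H
t=38: queue=[B,D,E,F,G] q_used=0 → run B
t=39: queue=[B,D,E,F,G] q_used=1 → run B
t=40: queue=[D,E,F,G] q_used=0 → run D
t=41: queue=[D,E,F,G] q_used=1 → run D
t=42: queue=[E,F,G,D] q_used=0 → run E
t=43: queue=[E,F,G,D] q_used=1 → run E
t=44: queue=[F,G,D,E] q_used=0 → run F
t=45: queue=[F,G,D,E] q_used=1 → run F
t=46: queue=[G,D,E,F] q_used=0 → run G
t=47: queue=[G,D,E,F] q_used=1 → run G
t=48: queue=[D,E,F] q_used=0 → run D
t=49: queue=[E,F] q_used=0 → run E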